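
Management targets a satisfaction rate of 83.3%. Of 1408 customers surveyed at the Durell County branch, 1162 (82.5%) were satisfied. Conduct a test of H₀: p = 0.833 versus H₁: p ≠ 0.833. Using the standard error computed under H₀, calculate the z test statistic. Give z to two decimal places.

p̂ = 1162/1408 ≈ 0.8253.
Under H₀, SE = √(0.833·0.167/1408) = √(9.88004e-05) = 0.0099.
z = (0.8253 − 0.833)/0.0099 = -0.0077/0.0099 = -0.78.
p-value = 2·P(Z > 0.776) ≈ 0.4376.

z = -0.78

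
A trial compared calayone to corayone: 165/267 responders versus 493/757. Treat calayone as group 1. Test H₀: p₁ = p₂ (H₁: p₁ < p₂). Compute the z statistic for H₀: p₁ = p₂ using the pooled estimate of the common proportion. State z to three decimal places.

p̂₁ = 165/267 = 0.617978, p̂₂ = 493/757 = 0.651255.
Pooled p̂ = (165+493)/(267+757) = 658/1024 = 0.642578.
SE = √(p̂(1−p̂)(1/n₁+1/n₂)) = √(0.642578·0.357422·0.00506632) = √(0.00116359) = 0.034111.
z = (0.617978 − 0.651255)/0.034111 = -0.033277/0.034111 = -0.976.
p-value = P(Z < -0.976) ≈ 0.1646.

z = -0.976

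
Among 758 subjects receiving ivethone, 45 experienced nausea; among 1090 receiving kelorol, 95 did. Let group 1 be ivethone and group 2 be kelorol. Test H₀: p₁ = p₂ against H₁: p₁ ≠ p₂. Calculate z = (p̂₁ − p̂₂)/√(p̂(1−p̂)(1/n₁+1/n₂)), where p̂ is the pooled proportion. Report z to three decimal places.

p̂₁ = 45/758 = 0.05937, p̂₂ = 95/1090 = 0.08716.
Pooled p̂ = (45+95)/(758+1090) = 140/1848 = 0.07576.
SE = √(0.0700184 × 0.00223669) = 0.01251.
z = (0.05937 − 0.08716)/0.01251 = -0.02779/0.01251 = -2.221.
p-value = 2·P(Z > 2.221) ≈ 0.0264.

z = -2.221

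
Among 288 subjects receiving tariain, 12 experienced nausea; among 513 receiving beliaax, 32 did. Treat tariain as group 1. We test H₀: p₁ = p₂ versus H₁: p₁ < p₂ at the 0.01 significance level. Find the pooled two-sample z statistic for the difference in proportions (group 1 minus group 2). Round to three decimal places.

z = -1.235

p̂₁ = 12/288 ≈ 0.0416667, p̂₂ = 32/513 ≈ 0.0623782.
Pooled p̂ = (12+32)/(288+513) = 44/801 = 0.0549313.
SE = √(p̂(1−p̂)(1/n₁+1/n₂)) = √(0.0549313·0.9450687·0.00542154) = √(0.000281453) = 0.0167766.
z = (0.0416667 − 0.0623782)/0.0167766 = -0.0207115/0.0167766 = -1.235.
p-value = P(Z < -1.235) ≈ 0.1085; since p > α = 0.01, fail to reject H₀.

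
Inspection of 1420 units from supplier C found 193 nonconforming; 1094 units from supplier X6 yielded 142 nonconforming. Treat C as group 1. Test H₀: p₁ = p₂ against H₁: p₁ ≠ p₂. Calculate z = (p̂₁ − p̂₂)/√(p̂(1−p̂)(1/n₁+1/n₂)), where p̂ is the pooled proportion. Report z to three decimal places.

p̂₁ = 193/1420 = 0.135915, p̂₂ = 142/1094 = 0.129799.
Pooled p̂ = (193+142)/(1420+1094) = 335/2514 = 0.133254.
SE = √(p̂(1−p̂)(1/n₁+1/n₂)) = √(0.133254·0.866746·0.0016183) = √(0.000186909) = 0.013671.
z = (0.135915 − 0.129799)/0.013671 = 0.006116/0.013671 = 0.447.
Two-sided p-value ≈ 2·Φ(−0.447) = 0.6546.

z = 0.447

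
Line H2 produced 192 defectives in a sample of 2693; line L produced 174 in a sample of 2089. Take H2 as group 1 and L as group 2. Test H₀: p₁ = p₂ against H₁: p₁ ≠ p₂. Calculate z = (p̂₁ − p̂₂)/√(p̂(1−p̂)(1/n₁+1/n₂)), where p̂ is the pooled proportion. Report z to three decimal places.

z = -1.548

p̂₁ = 192/2693 ≈ 0.071296, p̂₂ = 174/2089 ≈ 0.083293.
Pooled p̂ = (192+174)/(2693+2089) = 366/4782 = 0.076537.
SE = √(0.0706791 × 0.000850031) = 0.007751.
z = (0.071296 − 0.083293)/0.007751 = -0.011997/0.007751 = -1.548.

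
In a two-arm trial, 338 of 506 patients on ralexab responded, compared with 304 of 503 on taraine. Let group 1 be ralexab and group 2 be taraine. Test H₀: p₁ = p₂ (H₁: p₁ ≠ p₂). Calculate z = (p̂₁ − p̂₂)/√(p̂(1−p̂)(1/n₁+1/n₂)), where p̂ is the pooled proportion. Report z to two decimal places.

p̂₁ = 338/506 = 0.6680, p̂₂ = 304/503 = 0.6044.
Pooled p̂ = (338+304)/(506+503) = 642/1009 = 0.6363.
SE = √(0.23143 × 0.00396436) = 0.0303.
z = (0.6680 − 0.6044)/0.0303 = 0.0636/0.0303 = 2.10.
Two-sided p-value ≈ 2·Φ(−2.100) = 0.0357.

z = 2.10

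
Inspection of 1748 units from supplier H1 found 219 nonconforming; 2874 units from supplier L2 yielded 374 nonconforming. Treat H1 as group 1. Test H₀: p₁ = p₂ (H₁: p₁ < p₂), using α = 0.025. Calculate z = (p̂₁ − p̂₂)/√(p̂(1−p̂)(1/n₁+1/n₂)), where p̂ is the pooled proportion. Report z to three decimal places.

p̂₁ = 219/1748 ≈ 0.125286, p̂₂ = 374/2874 ≈ 0.130132.
Pooled p̂ = (219+374)/(1748+2874) = 593/4622 = 0.128299.
SE = √(p̂(1−p̂)(1/n₁+1/n₂)) = √(0.128299·0.871701·0.000920029) = √(0.000102895) = 0.010144.
z = (0.125286 − 0.130132)/0.010144 = -0.004846/0.010144 = -0.478.
p-value = P(Z < -0.478) ≈ 0.3164, so at α = 0.025 we fail to reject H₀.

z = -0.478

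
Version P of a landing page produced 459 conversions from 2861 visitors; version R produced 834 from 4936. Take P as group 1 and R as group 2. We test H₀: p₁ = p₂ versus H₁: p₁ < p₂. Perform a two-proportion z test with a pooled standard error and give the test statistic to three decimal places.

p̂₁ = 459/2861 ≈ 0.16043, p̂₂ = 834/4936 ≈ 0.16896.
Pooled p̂ = (459+834)/(2861+4936) = 1293/7797 = 0.16583.
SE = √(0.138332 × 0.000552121) = 0.00874.
z = (0.16043 − 0.16896)/0.00874 = -0.00853/0.00874 = -0.976.
p-value = P(Z < -0.976) ≈ 0.1645.

z = -0.976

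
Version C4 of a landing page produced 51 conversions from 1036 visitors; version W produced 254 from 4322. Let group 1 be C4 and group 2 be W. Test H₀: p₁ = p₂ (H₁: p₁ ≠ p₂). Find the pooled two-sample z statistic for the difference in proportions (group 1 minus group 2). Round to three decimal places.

z = -1.190

p̂₁ = 51/1036 = 0.049228, p̂₂ = 254/4322 = 0.058769.
Pooled p̂ = (51+254)/(1036+4322) = 305/5358 = 0.056924.
SE = √(0.0536839 × 0.00119663) = 0.008015.
z = (0.049228 − 0.058769)/0.008015 = -0.009541/0.008015 = -1.190.
p-value = 2·P(Z > 1.190) ≈ 0.2339.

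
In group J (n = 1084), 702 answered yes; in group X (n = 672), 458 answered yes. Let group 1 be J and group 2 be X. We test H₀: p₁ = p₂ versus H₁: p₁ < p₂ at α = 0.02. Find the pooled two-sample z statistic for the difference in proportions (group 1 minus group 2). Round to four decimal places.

p̂₁ = 702/1084 = 0.647601, p̂₂ = 458/672 = 0.681548.
Pooled p̂ = (702+458)/(1084+672) = 1160/1756 = 0.660592.
SE = √(p̂(1−p̂)(1/n₁+1/n₂)) = √(0.660592·0.339408·0.0024106) = √(0.000540482) = 0.023248.
z = (0.647601 − 0.681548)/0.023248 = -0.033947/0.023248 = -1.4602.
p-value = P(Z < -1.460) ≈ 0.0721, so at α = 0.02 we fail to reject H₀.

z = -1.4602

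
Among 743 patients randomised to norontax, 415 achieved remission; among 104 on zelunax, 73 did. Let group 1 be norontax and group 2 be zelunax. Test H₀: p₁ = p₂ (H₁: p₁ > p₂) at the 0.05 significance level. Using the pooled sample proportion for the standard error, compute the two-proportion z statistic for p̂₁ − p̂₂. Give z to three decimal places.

p̂₁ = 415/743 ≈ 0.55855, p̂₂ = 73/104 ≈ 0.70192.
Pooled p̂ = (415+73)/(743+104) = 488/847 = 0.57615.
SE = √(p̂(1−p̂)(1/n₁+1/n₂)) = √(0.57615·0.42385·0.0109613) = √(0.00267676) = 0.05174.
z = (0.55855 − 0.70192)/0.05174 = -0.14337/0.05174 = -2.771.
p-value = P(Z > -2.771) ≈ 0.9972; since p > α = 0.05, fail to reject H₀.

z = -2.771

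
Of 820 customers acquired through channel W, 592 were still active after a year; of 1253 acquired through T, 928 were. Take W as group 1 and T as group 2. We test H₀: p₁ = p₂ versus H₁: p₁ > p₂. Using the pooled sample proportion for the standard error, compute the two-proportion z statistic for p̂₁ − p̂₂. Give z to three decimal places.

z = -0.940

p̂₁ = 592/820 = 0.72195, p̂₂ = 928/1253 = 0.74062.
Pooled p̂ = (592+928)/(820+1253) = 1520/2073 = 0.73324.
SE = √(0.195601 × 0.0020176) = 0.01987.
z = (0.72195 − 0.74062)/0.01987 = -0.01867/0.01987 = -0.940.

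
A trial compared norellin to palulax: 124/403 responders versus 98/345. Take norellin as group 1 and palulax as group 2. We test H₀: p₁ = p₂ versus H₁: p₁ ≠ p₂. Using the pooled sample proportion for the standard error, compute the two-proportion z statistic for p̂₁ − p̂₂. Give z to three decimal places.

z = 0.705

p̂₁ = 124/403 = 0.30769, p̂₂ = 98/345 = 0.28406.
Pooled p̂ = (124+98)/(403+345) = 222/748 = 0.29679.
SE = √(p̂(1−p̂)(1/n₁+1/n₂)) = √(0.29679·0.70321·0.00537994) = √(0.00112283) = 0.03351.
z = (0.30769 − 0.28406)/0.03351 = 0.02363/0.03351 = 0.705.
Two-sided p-value ≈ 2·Φ(−0.705) = 0.4806.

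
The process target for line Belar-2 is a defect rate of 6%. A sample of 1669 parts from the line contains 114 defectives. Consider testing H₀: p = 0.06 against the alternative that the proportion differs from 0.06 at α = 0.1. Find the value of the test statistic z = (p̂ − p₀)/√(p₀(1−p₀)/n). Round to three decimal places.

z = 1.429

p̂ = 114/1669 = 0.06830.
Under H₀, SE = √(0.06·0.94/1669) = √(3.37927e-05) = 0.00581.
z = (0.06830 − 0.06)/0.00581 = 0.00830/0.00581 = 1.429.
Two-sided p-value ≈ 2·Φ(−1.429) = 0.1531; since p > α = 0.1, fail to reject H₀.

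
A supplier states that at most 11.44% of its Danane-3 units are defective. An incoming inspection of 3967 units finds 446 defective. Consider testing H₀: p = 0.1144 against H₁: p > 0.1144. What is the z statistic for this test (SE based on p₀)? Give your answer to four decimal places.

z = -0.3903

p̂ = 446/3967 = 0.1124275.
Standard error under H₀: √(0.1144×0.8856/3967) = 0.0050536.
z = (0.1124275 − 0.1144)/0.0050536 = -0.0019725/0.0050536 = -0.3903.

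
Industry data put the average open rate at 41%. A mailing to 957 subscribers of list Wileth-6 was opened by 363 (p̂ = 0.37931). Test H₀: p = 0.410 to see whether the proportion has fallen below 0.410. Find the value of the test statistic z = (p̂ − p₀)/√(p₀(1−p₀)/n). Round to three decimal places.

p̂ = 363/957 = 0.37931.
Under H₀, SE = √(0.41·0.59/957) = √(0.000252769) = 0.01590.
z = (0.37931 − 0.41)/0.01590 = -0.03069/0.01590 = -1.930.

z = -1.930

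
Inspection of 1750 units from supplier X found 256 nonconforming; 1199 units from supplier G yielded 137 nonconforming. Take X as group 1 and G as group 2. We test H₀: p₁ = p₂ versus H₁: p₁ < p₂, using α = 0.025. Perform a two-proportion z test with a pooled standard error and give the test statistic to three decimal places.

p̂₁ = 256/1750 = 0.146286, p̂₂ = 137/1199 = 0.114262.
Pooled p̂ = (256+137)/(1750+1199) = 393/2949 = 0.133266.
SE = √(0.115506 × 0.00140546) = 0.012741.
z = (0.146286 − 0.114262)/0.012741 = 0.032024/0.012741 = 2.513.
p-value = P(Z < 2.513) ≈ 0.9940, so at α = 0.025 we fail to reject H₀.

z = 2.513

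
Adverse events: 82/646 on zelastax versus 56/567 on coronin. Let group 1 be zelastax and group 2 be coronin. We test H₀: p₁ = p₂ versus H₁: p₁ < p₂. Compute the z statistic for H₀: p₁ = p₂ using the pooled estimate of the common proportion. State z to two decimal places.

p̂₁ = 82/646 = 0.1269, p̂₂ = 56/567 = 0.0988.
Pooled p̂ = (82+56)/(646+567) = 138/1213 = 0.1138.
SE = √(p̂(1−p̂)(1/n₁+1/n₂)) = √(0.1138·0.8862·0.00331166) = √(0.000333896) = 0.0183.
z = (0.1269 − 0.0988)/0.0183 = 0.0281/0.0183 = 1.54.

z = 1.54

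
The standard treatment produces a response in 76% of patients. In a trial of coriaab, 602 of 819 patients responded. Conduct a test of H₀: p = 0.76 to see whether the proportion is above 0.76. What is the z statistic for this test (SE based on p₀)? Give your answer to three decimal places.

p̂ = 602/819 = 0.735043.
Standard error under H₀: √(0.76×0.24/819) = 0.014923.
z = (0.735043 − 0.76)/0.014923 = -0.024957/0.014923 = -1.672.
p-value = P(Z > -1.672) ≈ 0.9528.

z = -1.672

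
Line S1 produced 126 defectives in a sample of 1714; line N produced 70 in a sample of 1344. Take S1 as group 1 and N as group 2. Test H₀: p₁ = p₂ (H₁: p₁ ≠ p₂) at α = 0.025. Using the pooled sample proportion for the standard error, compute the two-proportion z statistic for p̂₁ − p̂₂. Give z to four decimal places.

z = 2.4014

p̂₁ = 126/1714 = 0.0735123, p̂₂ = 70/1344 = 0.0520833.
Pooled p̂ = (126+70)/(1714+1344) = 196/3058 = 0.0640942.
SE = √(p̂(1−p̂)(1/n₁+1/n₂)) = √(0.0640942·0.9359058·0.00132748) = √(7.96303e-05) = 0.0089236.
z = (0.0735123 − 0.0520833)/0.0089236 = 0.0214290/0.0089236 = 2.4014.
Two-sided p-value ≈ 2·Φ(−2.401) = 0.0163; since p < α = 0.025, reject H₀.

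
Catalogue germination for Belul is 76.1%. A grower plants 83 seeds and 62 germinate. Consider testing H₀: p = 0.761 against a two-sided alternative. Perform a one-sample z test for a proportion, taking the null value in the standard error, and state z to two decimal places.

p̂ = 62/83 = 0.7470.
SE = √(p₀(1−p₀)/n) = √(0.18188/83) = 0.0468.
z = (0.7470 − 0.761)/0.0468 = -0.0140/0.0468 = -0.30.
Two-sided p-value ≈ 2·Φ(−0.299) = 0.7647.

z = -0.30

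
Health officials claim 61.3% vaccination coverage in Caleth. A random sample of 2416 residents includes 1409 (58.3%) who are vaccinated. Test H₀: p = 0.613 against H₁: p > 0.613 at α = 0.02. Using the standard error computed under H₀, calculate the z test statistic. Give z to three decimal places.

z = -3.008

p̂ = 1409/2416 ≈ 0.583195.
Standard error under H₀: √(0.613×0.387/2416) = 0.009909.
z = (0.583195 − 0.613)/0.009909 = -0.029805/0.009909 = -3.008.
p-value = P(Z > -3.008) ≈ 0.9987; since p > α = 0.02, fail to reject H₀.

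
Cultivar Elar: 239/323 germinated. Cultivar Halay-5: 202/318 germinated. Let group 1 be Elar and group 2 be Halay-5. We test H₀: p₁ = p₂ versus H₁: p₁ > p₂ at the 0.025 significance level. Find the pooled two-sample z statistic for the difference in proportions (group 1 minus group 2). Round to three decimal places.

z = 2.861

p̂₁ = 239/323 ≈ 0.73994, p̂₂ = 202/318 ≈ 0.63522.
Pooled p̂ = (239+202)/(323+318) = 441/641 = 0.68799.
SE = √(p̂(1−p̂)(1/n₁+1/n₂)) = √(0.68799·0.31201·0.00624063) = √(0.00133962) = 0.03660.
z = (0.73994 − 0.63522)/0.03660 = 0.10472/0.03660 = 2.861.
p-value = P(Z > 2.861) ≈ 0.0021; since p < α = 0.025, reject H₀.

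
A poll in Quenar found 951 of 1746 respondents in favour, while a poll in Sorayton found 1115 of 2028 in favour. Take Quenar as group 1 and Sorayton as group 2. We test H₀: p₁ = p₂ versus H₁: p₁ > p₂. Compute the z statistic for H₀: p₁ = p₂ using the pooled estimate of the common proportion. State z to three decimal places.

z = -0.316

p̂₁ = 951/1746 = 0.54467, p̂₂ = 1115/2028 = 0.54980.
Pooled p̂ = (951+1115)/(1746+2028) = 2066/3774 = 0.54743.
SE = √(p̂(1−p̂)(1/n₁+1/n₂)) = √(0.54743·0.45257·0.00106583) = √(0.000264061) = 0.01625.
z = (0.54467 − 0.54980)/0.01625 = -0.00513/0.01625 = -0.316.
p-value = P(Z > -0.316) ≈ 0.6239.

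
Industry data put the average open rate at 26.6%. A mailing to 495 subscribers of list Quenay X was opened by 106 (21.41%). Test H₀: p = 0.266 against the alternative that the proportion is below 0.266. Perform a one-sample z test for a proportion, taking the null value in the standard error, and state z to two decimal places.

p̂ = 106/495 ≈ 0.2141.
Under H₀, SE = √(0.266·0.734/495) = √(0.000394432) = 0.0199.
z = (0.2141 − 0.266)/0.0199 = -0.0519/0.0199 = -2.61.
p-value = P(Z < -2.611) ≈ 0.0045.

z = -2.61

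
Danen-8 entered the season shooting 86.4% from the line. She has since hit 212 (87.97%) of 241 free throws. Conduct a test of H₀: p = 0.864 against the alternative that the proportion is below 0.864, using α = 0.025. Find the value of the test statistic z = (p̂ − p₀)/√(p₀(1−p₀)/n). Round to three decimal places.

z = 0.710

p̂ = 212/241 ≈ 0.87967.
Under H₀, SE = √(0.864·0.136/241) = √(0.000487568) = 0.02208.
z = (0.87967 − 0.864)/0.02208 = 0.01567/0.02208 = 0.710.
p-value = P(Z < 0.710) ≈ 0.7610; since p > α = 0.025, fail to reject H₀.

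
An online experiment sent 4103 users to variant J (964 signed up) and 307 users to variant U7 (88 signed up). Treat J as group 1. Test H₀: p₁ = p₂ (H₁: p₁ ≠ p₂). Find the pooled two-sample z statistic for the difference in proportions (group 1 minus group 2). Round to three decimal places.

z = -2.050

p̂₁ = 964/4103 = 0.23495, p̂₂ = 88/307 = 0.28664.
Pooled p̂ = (964+88)/(4103+307) = 1052/4410 = 0.23855.
SE = √(0.181643 × 0.00350105) = 0.02522.
z = (0.23495 − 0.28664)/0.02522 = -0.05169/0.02522 = -2.050.
Two-sided p-value ≈ 2·Φ(−2.050) = 0.0404.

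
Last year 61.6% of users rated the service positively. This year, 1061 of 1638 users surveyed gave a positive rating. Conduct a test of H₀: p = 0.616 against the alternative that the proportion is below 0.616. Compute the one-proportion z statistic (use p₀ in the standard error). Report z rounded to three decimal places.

z = 2.641

p̂ = 1061/1638 = 0.64774.
SE = √(p₀(1−p₀)/n) = √(0.23654/1638) = 0.01202.
z = (0.64774 − 0.616)/0.01202 = 0.03174/0.01202 = 2.641.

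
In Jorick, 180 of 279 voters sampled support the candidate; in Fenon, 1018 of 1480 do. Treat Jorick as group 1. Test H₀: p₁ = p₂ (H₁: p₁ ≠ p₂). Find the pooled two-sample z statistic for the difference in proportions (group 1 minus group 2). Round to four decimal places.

p̂₁ = 180/279 ≈ 0.645161, p̂₂ = 1018/1480 ≈ 0.687838.
Pooled p̂ = (180+1018)/(279+1480) = 1198/1759 = 0.681069.
SE = √(0.217214 × 0.00425991) = 0.030419.
z = (0.645161 − 0.687838)/0.030419 = -0.042677/0.030419 = -1.4030.
p-value = 2·P(Z > 1.403) ≈ 0.1606.

z = -1.4030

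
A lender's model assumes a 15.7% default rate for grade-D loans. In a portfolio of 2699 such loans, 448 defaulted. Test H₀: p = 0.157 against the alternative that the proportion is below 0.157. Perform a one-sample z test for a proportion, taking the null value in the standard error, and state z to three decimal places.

z = 1.283

p̂ = 448/2699 = 0.165987.
SE = √(p₀(1−p₀)/n) = √(0.13235/2699) = 0.007003.
z = (0.165987 − 0.157)/0.007003 = 0.008987/0.007003 = 1.283.
p-value = P(Z < 1.283) ≈ 0.9003.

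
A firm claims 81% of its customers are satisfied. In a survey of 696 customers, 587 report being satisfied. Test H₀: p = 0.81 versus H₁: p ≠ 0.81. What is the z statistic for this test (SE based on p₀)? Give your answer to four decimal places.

p̂ = 587/696 ≈ 0.843391.
Under H₀, SE = √(0.81·0.19/696) = √(0.000221121) = 0.014870.
z = (0.843391 − 0.81)/0.014870 = 0.033391/0.014870 = 2.2455.
p-value = 2·P(Z > 2.245) ≈ 0.0247.

z = 2.2455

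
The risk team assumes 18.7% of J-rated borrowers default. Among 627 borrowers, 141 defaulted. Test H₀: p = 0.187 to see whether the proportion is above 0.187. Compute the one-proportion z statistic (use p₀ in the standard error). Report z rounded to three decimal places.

z = 2.433

p̂ = 141/627 = 0.22488.
Under H₀, SE = √(0.187·0.813/627) = √(0.000242474) = 0.01557.
z = (0.22488 − 0.187)/0.01557 = 0.03788/0.01557 = 2.433.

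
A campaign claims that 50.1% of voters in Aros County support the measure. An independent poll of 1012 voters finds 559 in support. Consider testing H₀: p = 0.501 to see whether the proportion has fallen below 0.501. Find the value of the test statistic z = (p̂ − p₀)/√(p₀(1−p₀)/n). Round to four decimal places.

z = 3.2685

p̂ = 559/1012 = 0.5523715.
Standard error under H₀: √(0.501×0.499/1012) = 0.0157173.
z = (0.5523715 − 0.501)/0.0157173 = 0.0513715/0.0157173 = 3.2685.
p-value = P(Z < 3.268) ≈ 0.9995.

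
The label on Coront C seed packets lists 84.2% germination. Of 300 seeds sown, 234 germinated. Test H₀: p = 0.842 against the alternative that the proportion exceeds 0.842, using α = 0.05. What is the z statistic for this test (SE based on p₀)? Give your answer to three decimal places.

p̂ = 234/300 = 0.78000.
Under H₀, SE = √(0.842·0.158/300) = √(0.000443453) = 0.02106.
z = (0.78000 − 0.842)/0.02106 = -0.06200/0.02106 = -2.944.
p-value = P(Z > -2.944) ≈ 0.9984, so at α = 0.05 we fail to reject H₀.

z = -2.944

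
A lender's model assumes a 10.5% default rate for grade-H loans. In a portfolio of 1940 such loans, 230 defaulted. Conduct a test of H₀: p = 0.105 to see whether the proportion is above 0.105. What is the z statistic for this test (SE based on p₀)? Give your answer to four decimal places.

z = 1.9478

p̂ = 230/1940 = 0.118557.
SE = √(p₀(1−p₀)/n) = √(0.093975/1940) = 0.006960.
z = (0.118557 − 0.105)/0.006960 = 0.013557/0.006960 = 1.9478.
p-value = P(Z > 1.948) ≈ 0.0257.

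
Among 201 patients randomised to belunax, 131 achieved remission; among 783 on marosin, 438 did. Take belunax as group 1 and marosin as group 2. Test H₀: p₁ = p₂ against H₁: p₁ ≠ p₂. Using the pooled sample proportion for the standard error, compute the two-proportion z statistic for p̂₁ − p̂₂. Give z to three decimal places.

p̂₁ = 131/201 ≈ 0.65174, p̂₂ = 438/783 ≈ 0.55939.
Pooled p̂ = (131+438)/(201+783) = 569/984 = 0.57825.
SE = √(0.243877 × 0.00625226) = 0.03905.
z = (0.65174 − 0.55939)/0.03905 = 0.09235/0.03905 = 2.365.
p-value = 2·P(Z > 2.365) ≈ 0.0180.

z = 2.365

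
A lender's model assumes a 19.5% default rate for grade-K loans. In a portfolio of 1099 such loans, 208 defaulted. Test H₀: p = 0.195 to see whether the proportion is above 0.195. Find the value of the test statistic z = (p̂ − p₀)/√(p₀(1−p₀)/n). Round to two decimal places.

p̂ = 208/1099 = 0.1893.
SE = √(p₀(1−p₀)/n) = √(0.15698/1099) = 0.0120.
z = (0.1893 − 0.195)/0.0120 = -0.0057/0.0120 = -0.48.

z = -0.48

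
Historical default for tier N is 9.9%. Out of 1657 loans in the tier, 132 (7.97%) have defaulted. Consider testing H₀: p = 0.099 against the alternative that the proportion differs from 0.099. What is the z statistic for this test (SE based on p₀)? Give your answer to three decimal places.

z = -2.636

p̂ = 132/1657 ≈ 0.079662.
SE = √(p₀(1−p₀)/n) = √(0.089199/1657) = 0.007337.
z = (0.079662 − 0.099)/0.007337 = -0.019338/0.007337 = -2.636.
p-value = 2·P(Z > 2.636) ≈ 0.0084.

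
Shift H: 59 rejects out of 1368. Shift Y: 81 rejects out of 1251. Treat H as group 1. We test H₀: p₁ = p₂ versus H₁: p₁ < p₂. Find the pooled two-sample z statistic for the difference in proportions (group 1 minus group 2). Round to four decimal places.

z = -2.4569

p̂₁ = 59/1368 = 0.0431287, p̂₂ = 81/1251 = 0.0647482.
Pooled p̂ = (59+81)/(1368+1251) = 140/2619 = 0.0534555.
SE = √(p̂(1−p̂)(1/n₁+1/n₂)) = √(0.0534555·0.9465445·0.00153035) = √(7.74329e-05) = 0.0087996.
z = (0.0431287 − 0.0647482)/0.0087996 = -0.0216195/0.0087996 = -2.4569.
p-value = P(Z < -2.457) ≈ 0.0070.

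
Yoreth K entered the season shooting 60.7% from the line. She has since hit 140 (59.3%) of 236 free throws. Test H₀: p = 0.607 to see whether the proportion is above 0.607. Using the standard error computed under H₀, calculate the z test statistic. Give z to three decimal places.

p̂ = 140/236 ≈ 0.59322.
Under H₀, SE = √(0.607·0.393/236) = √(0.00101081) = 0.03179.
z = (0.59322 − 0.607)/0.03179 = -0.01378/0.03179 = -0.433.

z = -0.433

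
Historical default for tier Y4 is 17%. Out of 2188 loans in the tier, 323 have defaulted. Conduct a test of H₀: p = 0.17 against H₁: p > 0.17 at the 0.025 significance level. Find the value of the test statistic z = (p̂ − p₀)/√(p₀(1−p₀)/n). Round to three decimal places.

p̂ = 323/2188 ≈ 0.1476234.
Under H₀, SE = √(0.17·0.83/2188) = √(6.44881e-05) = 0.0080304.
z = (0.1476234 − 0.17)/0.0080304 = -0.0223766/0.0080304 = -2.786.
p-value = P(Z > -2.786) ≈ 0.9973; since p > α = 0.025, fail to reject H₀.

z = -2.786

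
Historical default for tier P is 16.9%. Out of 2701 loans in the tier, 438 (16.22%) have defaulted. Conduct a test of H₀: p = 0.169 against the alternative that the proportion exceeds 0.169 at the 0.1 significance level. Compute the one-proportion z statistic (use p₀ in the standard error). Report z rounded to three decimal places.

p̂ = 438/2701 = 0.162162.
Standard error under H₀: √(0.169×0.831/2701) = 0.007211.
z = (0.162162 − 0.169)/0.007211 = -0.006838/0.007211 = -0.948.
p-value = P(Z > -0.948) ≈ 0.8285, so at α = 0.1 we fail to reject H₀.

z = -0.948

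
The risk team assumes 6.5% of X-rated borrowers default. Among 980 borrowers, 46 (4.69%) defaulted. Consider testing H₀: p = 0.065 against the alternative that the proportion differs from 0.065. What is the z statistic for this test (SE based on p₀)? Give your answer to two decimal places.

z = -2.29

p̂ = 46/980 ≈ 0.0469.
SE = √(p₀(1−p₀)/n) = √(0.060775/980) = 0.0079.
z = (0.0469 − 0.065)/0.0079 = -0.0181/0.0079 = -2.29.
p-value = 2·P(Z > 2.293) ≈ 0.0218.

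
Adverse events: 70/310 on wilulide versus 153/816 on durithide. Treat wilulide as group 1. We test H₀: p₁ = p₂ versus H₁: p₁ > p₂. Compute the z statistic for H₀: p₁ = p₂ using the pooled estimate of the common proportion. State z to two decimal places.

p̂₁ = 70/310 = 0.2258, p̂₂ = 153/816 = 0.1875.
Pooled p̂ = (70+153)/(310+816) = 223/1126 = 0.1980.
SE = √(0.158824 × 0.0044513) = 0.0266.
z = (0.2258 − 0.1875)/0.0266 = 0.0383/0.0266 = 1.44.

z = 1.44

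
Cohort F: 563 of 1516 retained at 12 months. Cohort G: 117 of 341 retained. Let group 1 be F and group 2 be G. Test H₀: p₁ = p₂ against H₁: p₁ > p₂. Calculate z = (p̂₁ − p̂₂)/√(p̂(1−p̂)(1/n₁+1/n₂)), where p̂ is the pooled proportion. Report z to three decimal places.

p̂₁ = 563/1516 ≈ 0.37137, p̂₂ = 117/341 ≈ 0.34311.
Pooled p̂ = (563+117)/(1516+341) = 680/1857 = 0.36618.
SE = √(0.232093 × 0.00359218) = 0.02887.
z = (0.37137 − 0.34311)/0.02887 = 0.02826/0.02887 = 0.979.
p-value = P(Z > 0.979) ≈ 0.1638.

z = 0.979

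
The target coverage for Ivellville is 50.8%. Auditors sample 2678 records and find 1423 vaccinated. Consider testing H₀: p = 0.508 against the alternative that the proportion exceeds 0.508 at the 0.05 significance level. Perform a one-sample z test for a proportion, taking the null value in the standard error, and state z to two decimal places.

p̂ = 1423/2678 = 0.53137.
Under H₀, SE = √(0.508·0.492/2678) = √(9.33294e-05) = 0.00966.
z = (0.53137 − 0.508)/0.00966 = 0.02337/0.00966 = 2.42.
p-value = P(Z > 2.419) ≈ 0.0078, so at α = 0.05 we reject H₀.

z = 2.42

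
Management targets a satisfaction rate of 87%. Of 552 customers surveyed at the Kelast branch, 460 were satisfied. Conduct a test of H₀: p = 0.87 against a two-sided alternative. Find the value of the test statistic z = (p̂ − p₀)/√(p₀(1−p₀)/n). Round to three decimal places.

z = -2.562

p̂ = 460/552 ≈ 0.833333.
Standard error under H₀: √(0.87×0.13/552) = 0.014314.
z = (0.833333 − 0.87)/0.014314 = -0.036667/0.014314 = -2.562.
p-value = 2·P(Z > 2.562) ≈ 0.0104.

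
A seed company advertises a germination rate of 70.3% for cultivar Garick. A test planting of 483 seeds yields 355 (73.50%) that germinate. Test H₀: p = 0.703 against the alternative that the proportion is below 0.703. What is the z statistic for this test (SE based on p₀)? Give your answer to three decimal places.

p̂ = 355/483 = 0.73499.
Under H₀, SE = √(0.703·0.297/483) = √(0.00043228) = 0.02079.
z = (0.73499 − 0.703)/0.02079 = 0.03199/0.02079 = 1.539.

z = 1.539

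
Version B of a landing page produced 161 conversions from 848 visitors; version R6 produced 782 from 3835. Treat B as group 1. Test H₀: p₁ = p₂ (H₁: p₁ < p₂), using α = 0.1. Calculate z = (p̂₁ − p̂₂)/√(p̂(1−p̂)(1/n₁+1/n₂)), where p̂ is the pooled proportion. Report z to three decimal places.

z = -0.923

p̂₁ = 161/848 ≈ 0.18986, p̂₂ = 782/3835 ≈ 0.20391.
Pooled p̂ = (161+782)/(848+3835) = 943/4683 = 0.20137.
SE = √(0.160818 × 0.00144) = 0.01522.
z = (0.18986 − 0.20391)/0.01522 = -0.01405/0.01522 = -0.923.
p-value = P(Z < -0.923) ≈ 0.1779. With α = 0.1, fail to reject H₀.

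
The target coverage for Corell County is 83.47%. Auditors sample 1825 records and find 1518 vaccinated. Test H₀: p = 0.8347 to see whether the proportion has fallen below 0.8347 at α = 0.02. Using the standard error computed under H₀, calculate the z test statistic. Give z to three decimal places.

p̂ = 1518/1825 = 0.83178.
Standard error under H₀: √(0.8347×0.1653/1825) = 0.00870.
z = (0.83178 − 0.8347)/0.00870 = -0.00292/0.00870 = -0.336.
p-value = P(Z < -0.336) ≈ 0.3685; since p > α = 0.02, fail to reject H₀.

z = -0.336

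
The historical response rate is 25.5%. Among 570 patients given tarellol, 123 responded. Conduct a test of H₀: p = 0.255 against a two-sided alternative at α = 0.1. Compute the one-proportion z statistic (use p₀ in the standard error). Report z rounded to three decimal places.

p̂ = 123/570 ≈ 0.215789.
SE = √(p₀(1−p₀)/n) = √(0.18998/570) = 0.018256.
z = (0.215789 − 0.255)/0.018256 = -0.039211/0.018256 = -2.148.
p-value = 2·P(Z > 2.148) ≈ 0.0317. With α = 0.1, reject H₀.

z = -2.148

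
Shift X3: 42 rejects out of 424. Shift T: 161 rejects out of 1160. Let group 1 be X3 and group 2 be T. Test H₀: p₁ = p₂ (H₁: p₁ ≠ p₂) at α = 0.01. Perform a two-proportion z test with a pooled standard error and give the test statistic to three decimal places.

p̂₁ = 42/424 ≈ 0.099057, p̂₂ = 161/1160 ≈ 0.138793.
Pooled p̂ = (42+161)/(424+1160) = 203/1584 = 0.128157.
SE = √(p̂(1−p̂)(1/n₁+1/n₂)) = √(0.128157·0.871843·0.00322056) = √(0.000359841) = 0.018969.
z = (0.099057 − 0.138793)/0.018969 = -0.039736/0.018969 = -2.095.
p-value = 2·P(Z > 2.095) ≈ 0.0362; since p > α = 0.01, fail to reject H₀.

z = -2.095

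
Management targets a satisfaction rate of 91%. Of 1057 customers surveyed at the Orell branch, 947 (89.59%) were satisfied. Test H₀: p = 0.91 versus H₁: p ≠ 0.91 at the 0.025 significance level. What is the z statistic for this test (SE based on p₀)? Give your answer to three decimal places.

z = -1.598

p̂ = 947/1057 = 0.895932.
Standard error under H₀: √(0.91×0.09/1057) = 0.008802.
z = (0.895932 − 0.91)/0.008802 = -0.014068/0.008802 = -1.598.
p-value = 2·P(Z > 1.598) ≈ 0.1100. With α = 0.025, fail to reject H₀.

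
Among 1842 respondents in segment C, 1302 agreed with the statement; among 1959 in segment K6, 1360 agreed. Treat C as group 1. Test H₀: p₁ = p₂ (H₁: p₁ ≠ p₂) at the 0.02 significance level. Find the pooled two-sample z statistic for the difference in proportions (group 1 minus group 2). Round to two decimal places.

z = 0.85

p̂₁ = 1302/1842 = 0.7068, p̂₂ = 1360/1959 = 0.6942.
Pooled p̂ = (1302+1360)/(1842+1959) = 2662/3801 = 0.7003.
SE = √(0.209863 × 0.00105335) = 0.0149.
z = (0.7068 − 0.6942)/0.0149 = 0.0126/0.0149 = 0.85.
p-value = 2·P(Z > 0.848) ≈ 0.3964, so at α = 0.02 we fail to reject H₀.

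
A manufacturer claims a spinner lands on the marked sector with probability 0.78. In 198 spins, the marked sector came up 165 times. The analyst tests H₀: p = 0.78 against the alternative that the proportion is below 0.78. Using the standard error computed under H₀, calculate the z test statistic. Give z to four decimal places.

z = 1.8116

p̂ = 165/198 = 0.833333.
Standard error under H₀: √(0.78×0.22/198) = 0.029439.
z = (0.833333 − 0.78)/0.029439 = 0.053333/0.029439 = 1.8116.
p-value = P(Z < 1.812) ≈ 0.9650.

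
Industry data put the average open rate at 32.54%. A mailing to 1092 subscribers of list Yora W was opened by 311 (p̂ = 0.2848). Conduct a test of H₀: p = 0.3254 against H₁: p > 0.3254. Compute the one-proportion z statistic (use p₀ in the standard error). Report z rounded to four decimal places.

z = -2.8637

p̂ = 311/1092 ≈ 0.284799.
SE = √(p₀(1−p₀)/n) = √(0.21951/1092) = 0.014178.
z = (0.284799 − 0.3254)/0.014178 = -0.040601/0.014178 = -2.8637.
p-value = P(Z > -2.864) ≈ 0.9979.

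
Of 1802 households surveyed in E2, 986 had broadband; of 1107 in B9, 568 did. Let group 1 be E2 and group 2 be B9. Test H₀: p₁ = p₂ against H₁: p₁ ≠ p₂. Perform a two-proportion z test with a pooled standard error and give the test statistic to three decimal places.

p̂₁ = 986/1802 ≈ 0.547170, p̂₂ = 568/1107 ≈ 0.513098.
Pooled p̂ = (986+568)/(1802+1107) = 1554/2909 = 0.534204.
SE = √(p̂(1−p̂)(1/n₁+1/n₂)) = √(0.534204·0.465796·0.00145828) = √(0.000362864) = 0.019049.
z = (0.547170 − 0.513098)/0.019049 = 0.034072/0.019049 = 1.789.
Two-sided p-value ≈ 2·Φ(−1.789) = 0.0737.

z = 1.789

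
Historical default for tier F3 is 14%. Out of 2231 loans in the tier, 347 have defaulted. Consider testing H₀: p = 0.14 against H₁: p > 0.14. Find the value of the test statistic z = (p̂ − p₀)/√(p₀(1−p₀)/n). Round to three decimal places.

p̂ = 347/2231 = 0.155536.
SE = √(p₀(1−p₀)/n) = √(0.1204/2231) = 0.007346.
z = (0.155536 − 0.14)/0.007346 = 0.015536/0.007346 = 2.115.

z = 2.115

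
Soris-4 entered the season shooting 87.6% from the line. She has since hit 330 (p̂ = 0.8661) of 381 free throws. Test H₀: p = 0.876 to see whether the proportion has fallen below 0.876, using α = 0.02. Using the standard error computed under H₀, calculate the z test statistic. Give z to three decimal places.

z = -0.584

p̂ = 330/381 ≈ 0.86614.
SE = √(p₀(1−p₀)/n) = √(0.10862/381) = 0.01688.
z = (0.86614 − 0.876)/0.01688 = -0.00986/0.01688 = -0.584.
p-value = P(Z < -0.584) ≈ 0.2797; since p > α = 0.02, fail to reject H₀.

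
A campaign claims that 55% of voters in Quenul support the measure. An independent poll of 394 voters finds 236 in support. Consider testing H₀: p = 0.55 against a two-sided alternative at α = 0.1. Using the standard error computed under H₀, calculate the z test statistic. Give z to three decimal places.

z = 1.954

p̂ = 236/394 = 0.598985.
SE = √(p₀(1−p₀)/n) = √(0.2475/394) = 0.025063.
z = (0.598985 − 0.55)/0.025063 = 0.048985/0.025063 = 1.954.
Two-sided p-value ≈ 2·Φ(−1.954) = 0.0506, so at α = 0.1 we reject H₀.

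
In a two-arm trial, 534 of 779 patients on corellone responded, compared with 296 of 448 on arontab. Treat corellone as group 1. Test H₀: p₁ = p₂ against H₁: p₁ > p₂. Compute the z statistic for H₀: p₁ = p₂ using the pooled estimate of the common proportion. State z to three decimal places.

z = 0.893

p̂₁ = 534/779 ≈ 0.68549, p̂₂ = 296/448 ≈ 0.66071.
Pooled p̂ = (534+296)/(779+448) = 830/1227 = 0.67645.
SE = √(0.218867 × 0.00351584) = 0.02774.
z = (0.68549 − 0.66071)/0.02774 = 0.02478/0.02774 = 0.893.
p-value = P(Z > 0.893) ≈ 0.1858.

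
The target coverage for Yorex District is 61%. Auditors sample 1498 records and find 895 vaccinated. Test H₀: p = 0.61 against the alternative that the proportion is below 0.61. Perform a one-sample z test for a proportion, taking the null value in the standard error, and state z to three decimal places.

p̂ = 895/1498 ≈ 0.59746.
SE = √(p₀(1−p₀)/n) = √(0.2379/1498) = 0.01260.
z = (0.59746 − 0.61)/0.01260 = -0.01254/0.01260 = -0.995.
p-value = P(Z < -0.995) ≈ 0.1599.

z = -0.995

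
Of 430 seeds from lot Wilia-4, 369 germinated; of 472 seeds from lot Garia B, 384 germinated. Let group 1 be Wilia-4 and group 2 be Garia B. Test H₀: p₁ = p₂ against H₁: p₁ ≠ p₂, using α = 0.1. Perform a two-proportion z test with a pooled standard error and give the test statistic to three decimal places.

z = 1.801

p̂₁ = 369/430 = 0.858140, p̂₂ = 384/472 = 0.813559.
Pooled p̂ = (369+384)/(430+472) = 753/902 = 0.834812.
SE = √(p̂(1−p̂)(1/n₁+1/n₂)) = √(0.834812·0.165188·0.00444423) = √(0.000612864) = 0.024756.
z = (0.858140 − 0.813559)/0.024756 = 0.044581/0.024756 = 1.801.
p-value = 2·P(Z > 1.801) ≈ 0.0717; since p < α = 0.1, reject H₀.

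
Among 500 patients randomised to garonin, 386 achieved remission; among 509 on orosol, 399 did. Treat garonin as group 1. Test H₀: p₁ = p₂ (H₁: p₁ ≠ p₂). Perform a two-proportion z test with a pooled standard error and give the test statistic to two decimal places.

p̂₁ = 386/500 = 0.7720, p̂₂ = 399/509 = 0.7839.
Pooled p̂ = (386+399)/(500+509) = 785/1009 = 0.7780.
SE = √(p̂(1−p̂)(1/n₁+1/n₂)) = √(0.7780·0.2220·0.00396464) = √(0.000684761) = 0.0262.
z = (0.7720 − 0.7839)/0.0262 = -0.0119/0.0262 = -0.45.
Two-sided p-value ≈ 2·Φ(−0.454) = 0.6496.

z = -0.45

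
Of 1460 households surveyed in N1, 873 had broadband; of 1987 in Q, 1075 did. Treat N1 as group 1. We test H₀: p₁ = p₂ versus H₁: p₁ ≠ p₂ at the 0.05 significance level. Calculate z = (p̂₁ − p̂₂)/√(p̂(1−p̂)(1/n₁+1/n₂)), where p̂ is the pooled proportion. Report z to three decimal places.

z = 3.331

p̂₁ = 873/1460 ≈ 0.59795, p̂₂ = 1075/1987 ≈ 0.54102.
Pooled p̂ = (873+1075)/(1460+1987) = 1948/3447 = 0.56513.
SE = √(p̂(1−p̂)(1/n₁+1/n₂)) = √(0.56513·0.43487·0.0011882) = √(0.000292011) = 0.01709.
z = (0.59795 − 0.54102)/0.01709 = 0.05693/0.01709 = 3.331.
p-value = 2·P(Z > 3.331) ≈ 0.0009; since p < α = 0.05, reject H₀.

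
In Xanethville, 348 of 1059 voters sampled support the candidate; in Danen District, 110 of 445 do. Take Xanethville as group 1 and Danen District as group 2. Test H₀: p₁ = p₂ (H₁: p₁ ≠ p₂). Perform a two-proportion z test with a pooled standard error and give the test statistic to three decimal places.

z = 3.132

p̂₁ = 348/1059 = 0.32861, p̂₂ = 110/445 = 0.24719.
Pooled p̂ = (348+110)/(1059+445) = 458/1504 = 0.30452.
SE = √(p̂(1−p̂)(1/n₁+1/n₂)) = √(0.30452·0.69548·0.00319148) = √(0.000675917) = 0.02600.
z = (0.32861 − 0.24719)/0.02600 = 0.08142/0.02600 = 3.132.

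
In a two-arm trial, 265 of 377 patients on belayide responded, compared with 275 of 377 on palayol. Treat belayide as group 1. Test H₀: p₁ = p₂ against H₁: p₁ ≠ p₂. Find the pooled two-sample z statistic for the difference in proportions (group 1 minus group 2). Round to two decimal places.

p̂₁ = 265/377 = 0.7029, p̂₂ = 275/377 = 0.7294.
Pooled p̂ = (265+275)/(377+377) = 540/754 = 0.7162.
SE = √(p̂(1−p̂)(1/n₁+1/n₂)) = √(0.7162·0.2838·0.00530504) = √(0.00107833) = 0.0328.
z = (0.7029 − 0.7294)/0.0328 = -0.0265/0.0328 = -0.81.

z = -0.81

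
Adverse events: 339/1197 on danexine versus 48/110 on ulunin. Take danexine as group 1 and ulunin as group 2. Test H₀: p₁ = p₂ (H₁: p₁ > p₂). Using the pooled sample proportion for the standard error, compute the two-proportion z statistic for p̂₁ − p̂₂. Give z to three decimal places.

p̂₁ = 339/1197 ≈ 0.28321, p̂₂ = 48/110 ≈ 0.43636.
Pooled p̂ = (339+48)/(1197+110) = 387/1307 = 0.29610.
SE = √(0.208424 × 0.00992633) = 0.04548.
z = (0.28321 − 0.43636)/0.04548 = -0.15315/0.04548 = -3.367.

z = -3.367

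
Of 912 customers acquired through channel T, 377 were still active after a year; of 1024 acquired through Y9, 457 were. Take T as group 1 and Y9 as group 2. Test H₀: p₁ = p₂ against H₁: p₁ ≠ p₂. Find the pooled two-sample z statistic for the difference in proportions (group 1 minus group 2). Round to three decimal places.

p̂₁ = 377/912 = 0.413377, p̂₂ = 457/1024 = 0.446289.
Pooled p̂ = (377+457)/(912+1024) = 834/1936 = 0.430785.
SE = √(0.245209 × 0.00207305) = 0.022546.
z = (0.413377 − 0.446289)/0.022546 = -0.032912/0.022546 = -1.460.
p-value = 2·P(Z > 1.460) ≈ 0.1444.

z = -1.460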